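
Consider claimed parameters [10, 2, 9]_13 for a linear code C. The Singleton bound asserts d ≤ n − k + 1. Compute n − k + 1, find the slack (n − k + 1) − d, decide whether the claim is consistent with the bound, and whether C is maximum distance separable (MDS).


Singleton RHS = n − k + 1 = 9, slack = 0, bound satisfied, MDS.

Singleton bound: d ≤ n − k + 1.
Here n = 10, k = 2, so n − k + 1 = 9.
Given d = 9, check d ≤ 9: YES.
Slack = (n − k + 1) − d = 0.
The code is MDS (slack = 0).
Description: the claimed parameters are [10, 2, 9]_13; such a code would be MDS (meets Singleton bound).


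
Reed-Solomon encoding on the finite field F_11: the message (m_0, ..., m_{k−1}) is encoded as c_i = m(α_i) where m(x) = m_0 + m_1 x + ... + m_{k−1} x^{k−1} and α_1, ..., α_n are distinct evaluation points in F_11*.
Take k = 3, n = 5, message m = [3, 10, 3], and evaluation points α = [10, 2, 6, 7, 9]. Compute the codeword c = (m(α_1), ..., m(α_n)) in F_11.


c = [7, 2, 6, 0, 6]

Message polynomial: m(x) = 3 + 10·x + 3·x^2 (mod 11).
For each evaluation point α_i, compute m(α_i) mod 11:
  α_1 = 10: Horner steps 3 → 7 → 7, so m(10) = 7.
  α_2 = 2: Horner steps 3 → 5 → 2, so m(2) = 2.
  α_3 = 6: Horner steps 3 → 6 → 6, so m(6) = 6.
  α_4 = 7: Horner steps 3 → 9 → 0, so m(7) = 0.
  α_5 = 9: Horner steps 3 → 4 → 6, so m(9) = 6.
Codeword c = [7, 2, 6, 0, 6] ∈ F_11^5.


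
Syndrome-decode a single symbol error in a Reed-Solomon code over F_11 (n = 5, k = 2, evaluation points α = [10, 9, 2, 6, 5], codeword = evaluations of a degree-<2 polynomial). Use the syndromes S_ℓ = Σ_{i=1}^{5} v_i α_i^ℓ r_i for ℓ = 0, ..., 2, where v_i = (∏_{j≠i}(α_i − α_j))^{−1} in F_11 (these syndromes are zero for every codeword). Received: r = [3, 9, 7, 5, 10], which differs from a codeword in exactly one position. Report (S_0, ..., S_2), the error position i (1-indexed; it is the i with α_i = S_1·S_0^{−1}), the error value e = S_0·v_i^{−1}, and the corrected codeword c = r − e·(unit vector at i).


S = (9, 1, 5), error at position 5, error magnitude e = 10, c = [3, 9, 7, 5, 0].

Step 1: column multipliers v_i = (∏_{j≠i}(α_i − α_j))^{−1} mod 11.
  i = 1 (α = 10): (10−9)(10−2)(10−6)(10−5) = 1·8·4·5 = 160 ≡ 6, so v_1 = 6^{−1} = 2 (mod 11).
  i = 2 (α = 9): (9−10)(9−2)(9−6)(9−5) = (−1)·7·3·4 = −84 ≡ 4, so v_2 = 4^{−1} = 3 (mod 11).
  i = 3 (α = 2): (2−10)(2−9)(2−6)(2−5) = (−8)·(−7)·(−4)·(−3) = 672 ≡ 1, so v_3 = 1^{−1} = 1 (mod 11).
  i = 4 (α = 6): (6−10)(6−9)(6−2)(6−5) = (−4)·(−3)·4·1 = 48 ≡ 4, so v_4 = 4^{−1} = 3 (mod 11).
  i = 5 (α = 5): (5−10)(5−9)(5−2)(5−6) = (−5)·(−4)·3·(−1) = −60 ≡ 6, so v_5 = 6^{−1} = 2 (mod 11).
  v = [2, 3, 1, 3, 2].
Step 2: syndromes of r = [3, 9, 7, 5, 10] (all sums mod 11).
  S_0 = Σ v_i r_i = 2·3 + 3·9 + 1·7 + 3·5 + 2·10 = 75 ≡ 9.
  S_1 = Σ v_i α_i r_i = 2·10·3 + 3·9·9 + 1·2·7 + 3·6·5 + 2·5·10 = 507 ≡ 1.
  α_i^2 mod 11 = [1, 4, 4, 3, 3].
  S_2 = Σ v_i α_i^2 r_i = 2·1·3 + 3·4·9 + 1·4·7 + 3·3·5 + 2·3·10 = 247 ≡ 5.
  S = (9, 1, 5) ≠ 0, so r is not a codeword (an error is present).
Step 3: locate the error. For a single error e at position i, S_ℓ = v_i·e·α_i^ℓ, so α_err = S_1/S_0.
  S_0^{−1} = 9^{−1} = 5 (mod 11), so α_err = 1·5 = 5 ≡ 5 = α_5. Error position i = 5.
  Consistency check: S_2/S_1 = 5·1 = 5 ≡ 5 = α_err ✓ (single-error assumption holds).
Step 4: error magnitude e = S_0/v_5 = S_0·∏_{j≠5}(α_5 − α_j) = 9·6 = 54 ≡ 10 (mod 11).
Step 5: correct position 5: c_5 = r_5 − e = 10 − 10 ≡ 0 (mod 11). Hence c = [3, 9, 7, 5, 0].
  Check: interpolating c through the α_i gives m(x) = 8 + 5·x (degree < 2) with m(α_i) = c_i for every i, so c is indeed a codeword.


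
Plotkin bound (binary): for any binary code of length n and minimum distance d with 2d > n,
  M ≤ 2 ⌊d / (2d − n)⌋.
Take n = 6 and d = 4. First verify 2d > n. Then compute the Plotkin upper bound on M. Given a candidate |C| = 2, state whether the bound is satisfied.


Plotkin bound M ≤ 4; given |C| = 2 ≤ bound (satisfied).

Check applicability: 2d = 8, n = 6.
2d − n = 2 > 0, so Plotkin applies.
Compute d/(2d−n) = 4/2 ≈ 2.0000.
⌊d/(2d−n)⌋ = 2.
Plotkin bound: M ≤ 2·2 = 4.
Given |C| = 2, check: satisfied.
This |C| is below the Plotkin bound.


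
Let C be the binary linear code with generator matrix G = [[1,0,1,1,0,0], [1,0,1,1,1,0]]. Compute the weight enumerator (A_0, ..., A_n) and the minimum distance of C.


Weight distribution: A_0 = 1, A_1 = 1, A_3 = 1, A_4 = 1. Minimum distance d = 1.

Enumerate all 2^2 = 4 messages m ∈ F_2^2.
For each, compute codeword c = mG in F_2^6, then tally its weight.
  m = 00 → c = 000000, weight = 0.
  m = 10 → c = 101100, weight = 3.
  m = 01 → c = 101110, weight = 4.
  m = 11 → c = 000010, weight = 1.
Tally weights:
  weight 0: 1 codewords.
  weight 1: 1 codewords.
  weight 3: 1 codewords.
  weight 4: 1 codewords.
Minimum distance d = smallest w > 0 with A_w > 0 = 1.
Sanity: Σ A_w = 4 = 2^2 = 4 ✓.


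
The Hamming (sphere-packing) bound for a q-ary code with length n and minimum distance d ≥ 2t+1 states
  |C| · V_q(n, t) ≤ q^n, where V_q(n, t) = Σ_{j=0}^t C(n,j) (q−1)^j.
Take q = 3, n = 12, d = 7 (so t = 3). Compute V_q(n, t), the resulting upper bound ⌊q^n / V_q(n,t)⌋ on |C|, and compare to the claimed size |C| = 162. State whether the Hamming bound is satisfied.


V_q(n, t) = 2049, q^n = 531441, Hamming bound = 259, |C| = 162 ≤ bound (satisfied).

Step 1: Compute V_q(n, t) = Σ_{j=0}^3 C(n, j) (q−1)^j.
  j = 0: C(12,0)·(2)^0 = 1·1 = 1.
  j = 1: C(12,1)·(2)^1 = 12·2 = 24.
  j = 2: C(12,2)·(2)^2 = 66·4 = 264.
  j = 3: C(12,3)·(2)^3 = 220·8 = 1760.
  V_q(n, t) = 1 + 24 + 264 + 1760 = 2049.
Step 2: q^n = 3^12 = 531441.
Step 3: Hamming bound ⌊q^n / V_q(n,t)⌋ = ⌊531441/2049⌋ = 259.
Step 4: Compare |C| = 162 to 259: satisfied.
The claimed |C| lies below the Hamming bound.


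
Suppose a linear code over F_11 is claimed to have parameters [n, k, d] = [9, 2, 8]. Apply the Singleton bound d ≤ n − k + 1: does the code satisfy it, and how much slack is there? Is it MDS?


Singleton RHS = n − k + 1 = 8, slack = 0, bound satisfied, MDS.

Singleton bound: d ≤ n − k + 1.
Here n = 9, k = 2, so n − k + 1 = 8.
Given d = 8, check d ≤ 8: YES.
Slack = (n − k + 1) − d = 0.
The code is MDS (slack = 0).
Description: the claimed parameters are [9, 2, 8]_11; such a code would be MDS (meets Singleton bound).


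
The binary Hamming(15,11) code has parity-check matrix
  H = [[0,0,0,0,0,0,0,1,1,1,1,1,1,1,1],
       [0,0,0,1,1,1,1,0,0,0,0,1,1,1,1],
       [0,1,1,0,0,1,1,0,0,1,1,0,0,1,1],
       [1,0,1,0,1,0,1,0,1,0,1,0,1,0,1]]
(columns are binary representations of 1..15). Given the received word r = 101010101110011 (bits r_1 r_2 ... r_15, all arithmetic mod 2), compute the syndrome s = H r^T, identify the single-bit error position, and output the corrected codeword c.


s = (1, 0, 0, 1)^T, error position = 9, corrected codeword c = 101010100110011

Compute s = H r^T mod 2 one row at a time:
  s_1 = 0 + 1 + 1 + 1 + 0 + 0 + 1 + 1 = 5 ≡ 1 (mod 2).
  s_2 = 0 + 1 + 0 + 1 + 0 + 0 + 1 + 1 = 4 ≡ 0 (mod 2).
  s_3 = 0 + 1 + 0 + 1 + 1 + 1 + 1 + 1 = 6 ≡ 0 (mod 2).
  s_4 = 1 + 1 + 1 + 1 + 1 + 1 + 0 + 1 = 7 ≡ 1 (mod 2).
s = (1, 0, 0, 1)^T — this equals column 9 of H (binary 1001), so error is at position 9.
Correct: flip bit 9 of r = 101010101110011 to get c = 101010100110011.


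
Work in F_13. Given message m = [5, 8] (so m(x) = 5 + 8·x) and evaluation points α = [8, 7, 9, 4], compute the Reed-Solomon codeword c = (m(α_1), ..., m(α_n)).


c = [4, 9, 12, 11]

Message polynomial: m(x) = 5 + 8·x (mod 13).
For each evaluation point α_i, compute m(α_i) mod 13:
  α_1 = 8: Horner steps 8 → 4, so m(8) = 4.
  α_2 = 7: Horner steps 8 → 9, so m(7) = 9.
  α_3 = 9: Horner steps 8 → 12, so m(9) = 12.
  α_4 = 4: Horner steps 8 → 11, so m(4) = 11.
Codeword c = [4, 9, 12, 11] ∈ F_13^4.


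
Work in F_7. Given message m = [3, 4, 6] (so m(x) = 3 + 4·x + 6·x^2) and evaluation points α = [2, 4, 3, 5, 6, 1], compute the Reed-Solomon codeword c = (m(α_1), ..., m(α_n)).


c = [0, 3, 6, 5, 5, 6]

Message polynomial: m(x) = 3 + 4·x + 6·x^2 (mod 7).
For each evaluation point α_i, compute m(α_i) mod 7:
  α_1 = 2: Horner steps 6 → 2 → 0, so m(2) = 0.
  α_2 = 4: Horner steps 6 → 0 → 3, so m(4) = 3.
  α_3 = 3: Horner steps 6 → 1 → 6, so m(3) = 6.
  α_4 = 5: Horner steps 6 → 6 → 5, so m(5) = 5.
  α_5 = 6: Horner steps 6 → 5 → 5, so m(6) = 5.
  α_6 = 1: Horner steps 6 → 3 → 6, so m(1) = 6.
Codeword c = [0, 3, 6, 5, 5, 6] ∈ F_7^6.


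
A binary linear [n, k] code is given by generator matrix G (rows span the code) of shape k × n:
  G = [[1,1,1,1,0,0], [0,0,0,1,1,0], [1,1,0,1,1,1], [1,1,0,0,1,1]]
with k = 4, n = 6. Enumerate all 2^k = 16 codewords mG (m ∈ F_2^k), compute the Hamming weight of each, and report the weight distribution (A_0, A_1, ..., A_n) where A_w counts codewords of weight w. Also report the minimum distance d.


Weight distribution: A_0 = 1, A_1 = 2, A_2 = 2, A_3 = 4, A_4 = 5, A_5 = 2. Minimum distance d = 1.

Enumerate all 2^4 = 16 messages m ∈ F_2^4.
For each, compute codeword c = mG in F_2^6, then tally its weight.
  m = 0000 → c = 000000, weight = 0.
  m = 1000 → c = 111100, weight = 4.
  m = 0100 → c = 000110, weight = 2.
  m = 1100 → c = 111010, weight = 4.
  m = 0010 → c = 110111, weight = 5.
  m = 1010 → c = 001011, weight = 3.
  m = 0110 → c = 110001, weight = 3.
  m = 1110 → c = 001101, weight = 3.
  m = 0001 → c = 110011, weight = 4.
  m = 1001 → c = 001111, weight = 4.
  m = 0101 → c = 110101, weight = 4.
  m = 1101 → c = 001001, weight = 2.
  m = 0011 → c = 000100, weight = 1.
  m = 1011 → c = 111000, weight = 3.
  m = 0111 → c = 000010, weight = 1.
  m = 1111 → c = 111110, weight = 5.
Tally weights:
  weight 0: 1 codewords.
  weight 1: 2 codewords.
  weight 2: 2 codewords.
  weight 3: 4 codewords.
  weight 4: 5 codewords.
  weight 5: 2 codewords.
Minimum distance d = smallest w > 0 with A_w > 0 = 1.
Sanity: Σ A_w = 16 = 2^4 = 16 ✓.


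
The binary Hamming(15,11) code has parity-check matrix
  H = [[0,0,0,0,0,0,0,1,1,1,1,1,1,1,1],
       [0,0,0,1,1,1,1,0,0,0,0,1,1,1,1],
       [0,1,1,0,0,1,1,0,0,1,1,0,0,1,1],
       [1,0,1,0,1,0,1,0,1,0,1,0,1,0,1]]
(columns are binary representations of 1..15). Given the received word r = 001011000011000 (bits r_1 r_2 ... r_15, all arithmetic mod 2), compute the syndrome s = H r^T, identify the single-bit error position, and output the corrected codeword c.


s = (0, 1, 1, 1)^T, error position = 7, corrected codeword c = 001011100011000

Compute s = H r^T mod 2 one row at a time:
  s_1 = 0 + 0 + 0 + 1 + 1 + 0 + 0 + 0 = 2 ≡ 0 (mod 2).
  s_2 = 0 + 1 + 1 + 0 + 1 + 0 + 0 + 0 = 3 ≡ 1 (mod 2).
  s_3 = 0 + 1 + 1 + 0 + 0 + 1 + 0 + 0 = 3 ≡ 1 (mod 2).
  s_4 = 0 + 1 + 1 + 0 + 0 + 1 + 0 + 0 = 3 ≡ 1 (mod 2).
s = (0, 1, 1, 1)^T — this equals column 7 of H (binary 0111), so error is at position 7.
Correct: flip bit 7 of r = 001011000011000 to get c = 001011100011000.


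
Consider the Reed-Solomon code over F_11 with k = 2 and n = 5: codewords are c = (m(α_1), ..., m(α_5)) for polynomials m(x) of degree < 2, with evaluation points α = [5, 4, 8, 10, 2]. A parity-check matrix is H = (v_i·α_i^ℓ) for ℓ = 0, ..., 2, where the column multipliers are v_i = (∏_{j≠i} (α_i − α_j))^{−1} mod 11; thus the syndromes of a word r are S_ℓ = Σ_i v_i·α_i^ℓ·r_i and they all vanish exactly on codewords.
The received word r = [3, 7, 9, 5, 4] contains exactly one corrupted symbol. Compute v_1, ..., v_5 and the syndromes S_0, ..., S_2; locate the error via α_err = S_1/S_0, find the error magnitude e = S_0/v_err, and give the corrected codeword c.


S = (4, 10, 3), error at position 3, error magnitude e = 7, c = [3, 7, 2, 5, 4].

Step 1: column multipliers v_i = (∏_{j≠i}(α_i − α_j))^{−1} mod 11.
  i = 1 (α = 5): (5−4)(5−8)(5−10)(5−2) = 1·(−3)·(−5)·3 = 45 ≡ 1, so v_1 = 1^{−1} = 1 (mod 11).
  i = 2 (α = 4): (4−5)(4−8)(4−10)(4−2) = (−1)·(−4)·(−6)·2 = −48 ≡ 7, so v_2 = 7^{−1} = 8 (mod 11).
  i = 3 (α = 8): (8−5)(8−4)(8−10)(8−2) = 3·4·(−2)·6 = −144 ≡ 10, so v_3 = 10^{−1} = 10 (mod 11).
  i = 4 (α = 10): (10−5)(10−4)(10−8)(10−2) = 5·6·2·8 = 480 ≡ 7, so v_4 = 7^{−1} = 8 (mod 11).
  i = 5 (α = 2): (2−5)(2−4)(2−8)(2−10) = (−3)·(−2)·(−6)·(−8) = 288 ≡ 2, so v_5 = 2^{−1} = 6 (mod 11).
  v = [1, 8, 10, 8, 6].
Step 2: syndromes of r = [3, 7, 9, 5, 4] (all sums mod 11).
  S_0 = Σ v_i r_i = 1·3 + 8·7 + 10·9 + 8·5 + 6·4 = 213 ≡ 4.
  S_1 = Σ v_i α_i r_i = 1·5·3 + 8·4·7 + 10·8·9 + 8·10·5 + 6·2·4 = 1407 ≡ 10.
  α_i^2 mod 11 = [3, 5, 9, 1, 4].
  S_2 = Σ v_i α_i^2 r_i = 1·3·3 + 8·5·7 + 10·9·9 + 8·1·5 + 6·4·4 = 1235 ≡ 3.
  S = (4, 10, 3) ≠ 0, so r is not a codeword (an error is present).
Step 3: locate the error. For a single error e at position i, S_ℓ = v_i·e·α_i^ℓ, so α_err = S_1/S_0.
  S_0^{−1} = 4^{−1} = 3 (mod 11), so α_err = 10·3 = 30 ≡ 8 = α_3. Error position i = 3.
  Consistency check: S_2/S_1 = 3·10 = 30 ≡ 8 = α_err ✓ (single-error assumption holds).
Step 4: error magnitude e = S_0/v_3 = S_0·∏_{j≠3}(α_3 − α_j) = 4·10 = 40 ≡ 7 (mod 11).
Step 5: correct position 3: c_3 = r_3 − e = 9 − 7 ≡ 2 (mod 11). Hence c = [3, 7, 2, 5, 4].
  Check: interpolating c through the α_i gives m(x) = 1 + 7·x (degree < 2) with m(α_i) = c_i for every i, so c is indeed a codeword.


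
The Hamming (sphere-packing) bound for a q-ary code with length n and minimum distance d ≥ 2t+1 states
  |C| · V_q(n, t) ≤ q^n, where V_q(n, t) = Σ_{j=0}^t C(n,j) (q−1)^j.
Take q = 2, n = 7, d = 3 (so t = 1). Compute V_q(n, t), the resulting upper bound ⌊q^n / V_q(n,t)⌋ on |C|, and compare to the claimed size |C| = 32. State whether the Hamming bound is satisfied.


V_q(n, t) = 8, q^n = 128, Hamming bound = 16, |C| = 32 > bound (violated).

Step 1: Compute V_q(n, t) = Σ_{j=0}^1 C(n, j) (q−1)^j.
  j = 0: C(7,0)·(1)^0 = 1·1 = 1.
  j = 1: C(7,1)·(1)^1 = 7·1 = 7.
  V_q(n, t) = 1 + 7 = 8.
Step 2: q^n = 2^7 = 128.
Step 3: Hamming bound ⌊q^n / V_q(n,t)⌋ = ⌊128/8⌋ = 16.
Step 4: Compare |C| = 32 to 16: violated.
The claimed |C| lies above the Hamming bound, so no 2-ary code of length 7 with d ≥ 3 can have 32 codewords.


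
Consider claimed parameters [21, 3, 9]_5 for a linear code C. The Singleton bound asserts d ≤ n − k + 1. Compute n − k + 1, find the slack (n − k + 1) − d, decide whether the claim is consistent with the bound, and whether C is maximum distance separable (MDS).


Singleton RHS = n − k + 1 = 19, slack = 10, bound satisfied, not MDS.

Singleton bound: d ≤ n − k + 1.
Here n = 21, k = 3, so n − k + 1 = 19.
Given d = 9, check d ≤ 19: YES.
Slack = (n − k + 1) − d = 10.
The code is NOT MDS (slack = 10 > 0).
Description: the claimed parameters are [21, 3, 9]_5; such a code would be non-MDS.


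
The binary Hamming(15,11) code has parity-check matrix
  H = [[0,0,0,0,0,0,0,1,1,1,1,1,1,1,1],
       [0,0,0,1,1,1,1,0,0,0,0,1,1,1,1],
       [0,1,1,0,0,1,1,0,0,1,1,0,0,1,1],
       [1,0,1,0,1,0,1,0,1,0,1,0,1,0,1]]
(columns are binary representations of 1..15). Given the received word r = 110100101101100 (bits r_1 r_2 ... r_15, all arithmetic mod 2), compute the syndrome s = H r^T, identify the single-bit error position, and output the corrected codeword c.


s = (0, 0, 1, 0)^T, error position = 2, corrected codeword c = 100100101101100

Compute s = H r^T mod 2 one row at a time:
  s_1 = 0 + 1 + 1 + 0 + 1 + 1 + 0 + 0 = 4 ≡ 0 (mod 2).
  s_2 = 1 + 0 + 0 + 1 + 1 + 1 + 0 + 0 = 4 ≡ 0 (mod 2).
  s_3 = 1 + 0 + 0 + 1 + 1 + 0 + 0 + 0 = 3 ≡ 1 (mod 2).
  s_4 = 1 + 0 + 0 + 1 + 1 + 0 + 1 + 0 = 4 ≡ 0 (mod 2).
s = (0, 0, 1, 0)^T — this equals column 2 of H (binary 0010), so error is at position 2.
Correct: flip bit 2 of r = 110100101101100 to get c = 100100101101100.


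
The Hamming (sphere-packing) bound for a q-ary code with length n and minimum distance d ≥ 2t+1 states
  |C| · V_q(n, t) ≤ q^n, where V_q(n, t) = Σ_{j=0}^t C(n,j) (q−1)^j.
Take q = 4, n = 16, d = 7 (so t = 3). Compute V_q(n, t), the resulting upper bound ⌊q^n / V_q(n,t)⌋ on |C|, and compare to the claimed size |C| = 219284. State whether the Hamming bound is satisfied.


V_q(n, t) = 16249, q^n = 4294967296, Hamming bound = 264321, |C| = 219284 ≤ bound (satisfied).

Step 1: Compute V_q(n, t) = Σ_{j=0}^3 C(n, j) (q−1)^j.
  j = 0: C(16,0)·(3)^0 = 1·1 = 1.
  j = 1: C(16,1)·(3)^1 = 16·3 = 48.
  j = 2: C(16,2)·(3)^2 = 120·9 = 1080.
  j = 3: C(16,3)·(3)^3 = 560·27 = 15120.
  V_q(n, t) = 1 + 48 + 1080 + 15120 = 16249.
Step 2: q^n = 4^16 = 4294967296.
Step 3: Hamming bound ⌊q^n / V_q(n,t)⌋ = ⌊4294967296/16249⌋ = 264321.
Step 4: Compare |C| = 219284 to 264321: satisfied.
The claimed |C| lies below the Hamming bound.


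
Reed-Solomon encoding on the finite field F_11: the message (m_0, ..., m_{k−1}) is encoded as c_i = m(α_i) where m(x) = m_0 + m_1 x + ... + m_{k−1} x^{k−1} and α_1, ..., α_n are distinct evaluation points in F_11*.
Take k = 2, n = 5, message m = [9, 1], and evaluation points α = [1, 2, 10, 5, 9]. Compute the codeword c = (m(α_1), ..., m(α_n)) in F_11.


c = [10, 0, 8, 3, 7]

Message polynomial: m(x) = 9 + 1·x (mod 11).
For each evaluation point α_i, compute m(α_i) mod 11:
  α_1 = 1: Horner steps 1 → 10, so m(1) = 10.
  α_2 = 2: Horner steps 1 → 0, so m(2) = 0.
  α_3 = 10: Horner steps 1 → 8, so m(10) = 8.
  α_4 = 5: Horner steps 1 → 3, so m(5) = 3.
  α_5 = 9: Horner steps 1 → 7, so m(9) = 7.
Codeword c = [10, 0, 8, 3, 7] ∈ F_11^5.


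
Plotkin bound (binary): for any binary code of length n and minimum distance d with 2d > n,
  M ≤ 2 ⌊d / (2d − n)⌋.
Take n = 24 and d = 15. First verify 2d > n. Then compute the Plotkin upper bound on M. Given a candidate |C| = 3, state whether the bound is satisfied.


Plotkin bound M ≤ 4; given |C| = 3 ≤ bound (satisfied).

Check applicability: 2d = 30, n = 24.
2d − n = 6 > 0, so Plotkin applies.
Compute d/(2d−n) = 15/6 ≈ 2.5000.
⌊d/(2d−n)⌋ = 2.
Plotkin bound: M ≤ 2·2 = 4.
Given |C| = 3, check: satisfied.
This |C| is below the Plotkin bound.


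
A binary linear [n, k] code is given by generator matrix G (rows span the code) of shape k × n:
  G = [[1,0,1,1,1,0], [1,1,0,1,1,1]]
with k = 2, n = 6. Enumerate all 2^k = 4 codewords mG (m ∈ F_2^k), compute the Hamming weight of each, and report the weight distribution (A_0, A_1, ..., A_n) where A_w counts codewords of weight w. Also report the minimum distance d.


Weight distribution: A_0 = 1, A_3 = 1, A_4 = 1, A_5 = 1. Minimum distance d = 3.

Enumerate all 2^2 = 4 messages m ∈ F_2^2.
For each, compute codeword c = mG in F_2^6, then tally its weight.
  m = 00 → c = 000000, weight = 0.
  m = 10 → c = 101110, weight = 4.
  m = 01 → c = 110111, weight = 5.
  m = 11 → c = 011001, weight = 3.
Tally weights:
  weight 0: 1 codewords.
  weight 3: 1 codewords.
  weight 4: 1 codewords.
  weight 5: 1 codewords.
Minimum distance d = smallest w > 0 with A_w > 0 = 3.
Sanity: Σ A_w = 4 = 2^2 = 4 ✓.


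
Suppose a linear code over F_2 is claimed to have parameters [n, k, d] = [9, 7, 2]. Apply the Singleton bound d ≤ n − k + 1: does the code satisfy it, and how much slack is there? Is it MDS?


Singleton RHS = n − k + 1 = 3, slack = 1, bound satisfied, not MDS.

Singleton bound: d ≤ n − k + 1.
Here n = 9, k = 7, so n − k + 1 = 3.
Given d = 2, check d ≤ 3: YES.
Slack = (n − k + 1) − d = 1.
The code is NOT MDS (slack = 1 > 0).
Description: the claimed parameters are [9, 7, 2]_2; such a code would be non-MDS.


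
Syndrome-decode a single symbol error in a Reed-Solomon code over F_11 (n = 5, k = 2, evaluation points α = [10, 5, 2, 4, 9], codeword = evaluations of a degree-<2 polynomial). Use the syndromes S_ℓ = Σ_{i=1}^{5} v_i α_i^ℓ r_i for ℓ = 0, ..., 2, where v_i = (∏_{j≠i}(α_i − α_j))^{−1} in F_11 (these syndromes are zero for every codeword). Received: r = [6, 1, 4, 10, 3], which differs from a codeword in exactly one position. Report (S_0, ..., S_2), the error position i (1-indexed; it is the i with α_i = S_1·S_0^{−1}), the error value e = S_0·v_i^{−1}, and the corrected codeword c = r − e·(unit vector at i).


S = (2, 10, 6), error at position 2, error magnitude e = 10, c = [6, 2, 4, 10, 3].

Step 1: column multipliers v_i = (∏_{j≠i}(α_i − α_j))^{−1} mod 11.
  i = 1 (α = 10): (10−5)(10−2)(10−4)(10−9) = 5·8·6·1 = 240 ≡ 9, so v_1 = 9^{−1} = 5 (mod 11).
  i = 2 (α = 5): (5−10)(5−2)(5−4)(5−9) = (−5)·3·1·(−4) = 60 ≡ 5, so v_2 = 5^{−1} = 9 (mod 11).
  i = 3 (α = 2): (2−10)(2−5)(2−4)(2−9) = (−8)·(−3)·(−2)·(−7) = 336 ≡ 6, so v_3 = 6^{−1} = 2 (mod 11).
  i = 4 (α = 4): (4−10)(4−5)(4−2)(4−9) = (−6)·(−1)·2·(−5) = −60 ≡ 6, so v_4 = 6^{−1} = 2 (mod 11).
  i = 5 (α = 9): (9−10)(9−5)(9−2)(9−4) = (−1)·4·7·5 = −140 ≡ 3, so v_5 = 3^{−1} = 4 (mod 11).
  v = [5, 9, 2, 2, 4].
Step 2: syndromes of r = [6, 1, 4, 10, 3] (all sums mod 11).
  S_0 = Σ v_i r_i = 5·6 + 9·1 + 2·4 + 2·10 + 4·3 = 79 ≡ 2.
  S_1 = Σ v_i α_i r_i = 5·10·6 + 9·5·1 + 2·2·4 + 2·4·10 + 4·9·3 = 549 ≡ 10.
  α_i^2 mod 11 = [1, 3, 4, 5, 4].
  S_2 = Σ v_i α_i^2 r_i = 5·1·6 + 9·3·1 + 2·4·4 + 2·5·10 + 4·4·3 = 237 ≡ 6.
  S = (2, 10, 6) ≠ 0, so r is not a codeword (an error is present).
Step 3: locate the error. For a single error e at position i, S_ℓ = v_i·e·α_i^ℓ, so α_err = S_1/S_0.
  S_0^{−1} = 2^{−1} = 6 (mod 11), so α_err = 10·6 = 60 ≡ 5 = α_2. Error position i = 2.
  Consistency check: S_2/S_1 = 6·10 = 60 ≡ 5 = α_err ✓ (single-error assumption holds).
Step 4: error magnitude e = S_0/v_2 = S_0·∏_{j≠2}(α_2 − α_j) = 2·5 = 10 ≡ 10 (mod 11).
Step 5: correct position 2: c_2 = r_2 − e = 1 − 10 ≡ 2 (mod 11). Hence c = [6, 2, 4, 10, 3].
  Check: interpolating c through the α_i gives m(x) = 9 + 3·x (degree < 2) with m(α_i) = c_i for every i, so c is indeed a codeword.


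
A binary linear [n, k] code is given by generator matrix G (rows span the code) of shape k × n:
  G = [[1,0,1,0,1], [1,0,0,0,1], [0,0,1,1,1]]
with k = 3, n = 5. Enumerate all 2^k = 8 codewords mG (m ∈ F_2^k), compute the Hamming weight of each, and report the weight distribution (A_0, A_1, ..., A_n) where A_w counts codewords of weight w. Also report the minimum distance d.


Weight distribution: A_0 = 1, A_1 = 1, A_2 = 3, A_3 = 3. Minimum distance d = 1.

Enumerate all 2^3 = 8 messages m ∈ F_2^3.
For each, compute codeword c = mG in F_2^5, then tally its weight.
  m = 000 → c = 00000, weight = 0.
  m = 100 → c = 10101, weight = 3.
  m = 010 → c = 10001, weight = 2.
  m = 110 → c = 00100, weight = 1.
  m = 001 → c = 00111, weight = 3.
  m = 101 → c = 10010, weight = 2.
  m = 011 → c = 10110, weight = 3.
  m = 111 → c = 00011, weight = 2.
Tally weights:
  weight 0: 1 codewords.
  weight 1: 1 codewords.
  weight 2: 3 codewords.
  weight 3: 3 codewords.
Minimum distance d = smallest w > 0 with A_w > 0 = 1.
Sanity: Σ A_w = 8 = 2^3 = 8 ✓.


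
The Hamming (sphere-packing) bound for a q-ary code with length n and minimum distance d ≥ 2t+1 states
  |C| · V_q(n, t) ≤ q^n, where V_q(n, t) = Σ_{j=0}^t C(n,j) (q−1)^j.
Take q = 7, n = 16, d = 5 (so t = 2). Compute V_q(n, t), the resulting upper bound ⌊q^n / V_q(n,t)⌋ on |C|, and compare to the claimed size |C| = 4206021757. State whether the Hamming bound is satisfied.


V_q(n, t) = 4417, q^n = 33232930569601, Hamming bound = 7523869270, |C| = 4206021757 ≤ bound (satisfied).

Step 1: Compute V_q(n, t) = Σ_{j=0}^2 C(n, j) (q−1)^j.
  j = 0: C(16,0)·(6)^0 = 1·1 = 1.
  j = 1: C(16,1)·(6)^1 = 16·6 = 96.
  j = 2: C(16,2)·(6)^2 = 120·36 = 4320.
  V_q(n, t) = 1 + 96 + 4320 = 4417.
Step 2: q^n = 7^16 = 33232930569601.
Step 3: Hamming bound ⌊q^n / V_q(n,t)⌋ = ⌊33232930569601/4417⌋ = 7523869270.
Step 4: Compare |C| = 4206021757 to 7523869270: satisfied.
The claimed |C| lies below the Hamming bound.


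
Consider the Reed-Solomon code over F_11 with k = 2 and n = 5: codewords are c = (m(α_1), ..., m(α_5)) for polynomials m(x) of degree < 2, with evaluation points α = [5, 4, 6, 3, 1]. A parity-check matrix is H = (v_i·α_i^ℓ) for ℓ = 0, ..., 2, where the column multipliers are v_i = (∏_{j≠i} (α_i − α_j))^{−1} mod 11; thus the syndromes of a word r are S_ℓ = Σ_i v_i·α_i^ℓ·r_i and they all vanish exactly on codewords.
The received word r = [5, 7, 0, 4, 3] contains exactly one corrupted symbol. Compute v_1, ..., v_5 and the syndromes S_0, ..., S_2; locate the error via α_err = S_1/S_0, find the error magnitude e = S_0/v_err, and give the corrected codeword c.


S = (5, 9, 3), error at position 2, error magnitude e = 8, c = [5, 10, 0, 4, 3].

Step 1: column multipliers v_i = (∏_{j≠i}(α_i − α_j))^{−1} mod 11.
  i = 1 (α = 5): (5−4)(5−6)(5−3)(5−1) = 1·(−1)·2·4 = −8 ≡ 3, so v_1 = 3^{−1} = 4 (mod 11).
  i = 2 (α = 4): (4−5)(4−6)(4−3)(4−1) = (−1)·(−2)·1·3 = 6 ≡ 6, so v_2 = 6^{−1} = 2 (mod 11).
  i = 3 (α = 6): (6−5)(6−4)(6−3)(6−1) = 1·2·3·5 = 30 ≡ 8, so v_3 = 8^{−1} = 7 (mod 11).
  i = 4 (α = 3): (3−5)(3−4)(3−6)(3−1) = (−2)·(−1)·(−3)·2 = −12 ≡ 10, so v_4 = 10^{−1} = 10 (mod 11).
  i = 5 (α = 1): (1−5)(1−4)(1−6)(1−3) = (−4)·(−3)·(−5)·(−2) = 120 ≡ 10, so v_5 = 10^{−1} = 10 (mod 11).
  v = [4, 2, 7, 10, 10].
Step 2: syndromes of r = [5, 7, 0, 4, 3] (all sums mod 11).
  S_0 = Σ v_i r_i = 4·5 + 2·7 + 7·0 + 10·4 + 10·3 = 104 ≡ 5.
  S_1 = Σ v_i α_i r_i = 4·5·5 + 2·4·7 + 7·6·0 + 10·3·4 + 10·1·3 = 306 ≡ 9.
  α_i^2 mod 11 = [3, 5, 3, 9, 1].
  S_2 = Σ v_i α_i^2 r_i = 4·3·5 + 2·5·7 + 7·3·0 + 10·9·4 + 10·1·3 = 520 ≡ 3.
  S = (5, 9, 3) ≠ 0, so r is not a codeword (an error is present).
Step 3: locate the error. For a single error e at position i, S_ℓ = v_i·e·α_i^ℓ, so α_err = S_1/S_0.
  S_0^{−1} = 5^{−1} = 9 (mod 11), so α_err = 9·9 = 81 ≡ 4 = α_2. Error position i = 2.
  Consistency check: S_2/S_1 = 3·5 = 15 ≡ 4 = α_err ✓ (single-error assumption holds).
Step 4: error magnitude e = S_0/v_2 = S_0·∏_{j≠2}(α_2 − α_j) = 5·6 = 30 ≡ 8 (mod 11).
Step 5: correct position 2: c_2 = r_2 − e = 7 − 8 ≡ 10 (mod 11). Hence c = [5, 10, 0, 4, 3].
  Check: interpolating c through the α_i gives m(x) = 8 + 6·x (degree < 2) with m(α_i) = c_i for every i, so c is indeed a codeword.


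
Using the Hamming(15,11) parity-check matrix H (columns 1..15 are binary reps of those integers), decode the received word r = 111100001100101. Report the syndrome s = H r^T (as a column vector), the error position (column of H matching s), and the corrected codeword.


s = (0, 1, 0, 1)^T, error position = 5, corrected codeword c = 111110001100101

Compute s = H r^T mod 2 one row at a time:
  s_1 = 0 + 1 + 1 + 0 + 0 + 1 + 0 + 1 = 4 ≡ 0 (mod 2).
  s_2 = 1 + 0 + 0 + 0 + 0 + 1 + 0 + 1 = 3 ≡ 1 (mod 2).
  s_3 = 1 + 1 + 0 + 0 + 1 + 0 + 0 + 1 = 4 ≡ 0 (mod 2).
  s_4 = 1 + 1 + 0 + 0 + 1 + 0 + 1 + 1 = 5 ≡ 1 (mod 2).
s = (0, 1, 0, 1)^T — this equals column 5 of H (binary 0101), so error is at position 5.
Correct: flip bit 5 of r = 111100001100101 to get c = 111110001100101.


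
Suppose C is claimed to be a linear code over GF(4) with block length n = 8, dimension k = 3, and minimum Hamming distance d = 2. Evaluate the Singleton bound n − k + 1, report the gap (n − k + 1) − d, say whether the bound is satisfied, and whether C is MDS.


Singleton RHS = n − k + 1 = 6, slack = 4, bound satisfied, not MDS.

Singleton bound: d ≤ n − k + 1.
Here n = 8, k = 3, so n − k + 1 = 6.
Given d = 2, check d ≤ 6: YES.
Slack = (n − k + 1) − d = 4.
The code is NOT MDS (slack = 4 > 0).
Description: the claimed parameters are [8, 3, 2]_4; such a code would be non-MDS.


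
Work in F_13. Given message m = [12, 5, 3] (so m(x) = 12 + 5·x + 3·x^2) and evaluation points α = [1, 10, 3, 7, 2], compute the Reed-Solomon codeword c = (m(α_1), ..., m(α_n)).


c = [7, 11, 2, 12, 8]

Message polynomial: m(x) = 12 + 5·x + 3·x^2 (mod 13).
For each evaluation point α_i, compute m(α_i) mod 13:
  α_1 = 1: Horner steps 3 → 8 → 7, so m(1) = 7.
  α_2 = 10: Horner steps 3 → 9 → 11, so m(10) = 11.
  α_3 = 3: Horner steps 3 → 1 → 2, so m(3) = 2.
  α_4 = 7: Horner steps 3 → 0 → 12, so m(7) = 12.
  α_5 = 2: Horner steps 3 → 11 → 8, so m(2) = 8.
Codeword c = [7, 11, 2, 12, 8] ∈ F_13^5.


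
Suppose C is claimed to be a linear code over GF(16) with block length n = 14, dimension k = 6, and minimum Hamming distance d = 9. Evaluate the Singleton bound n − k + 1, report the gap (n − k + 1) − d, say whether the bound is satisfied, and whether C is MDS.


Singleton RHS = n − k + 1 = 9, slack = 0, bound satisfied, MDS.

Singleton bound: d ≤ n − k + 1.
Here n = 14, k = 6, so n − k + 1 = 9.
Given d = 9, check d ≤ 9: YES.
Slack = (n − k + 1) − d = 0.
The code is MDS (slack = 0).
Description: the claimed parameters are [14, 6, 9]_16; such a code would be MDS (meets Singleton bound).


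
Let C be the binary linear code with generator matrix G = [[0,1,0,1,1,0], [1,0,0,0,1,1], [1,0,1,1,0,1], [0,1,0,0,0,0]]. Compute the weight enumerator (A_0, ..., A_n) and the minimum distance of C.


Weight distribution: A_0 = 1, A_1 = 2, A_2 = 2, A_3 = 4, A_4 = 5, A_5 = 2. Minimum distance d = 1.

Enumerate all 2^4 = 16 messages m ∈ F_2^4.
For each, compute codeword c = mG in F_2^6, then tally its weight.
  m = 0000 → c = 000000, weight = 0.
  m = 1000 → c = 010110, weight = 3.
  m = 0100 → c = 100011, weight = 3.
  m = 1100 → c = 110101, weight = 4.
  m = 0010 → c = 101101, weight = 4.
  m = 1010 → c = 111011, weight = 5.
  m = 0110 → c = 001110, weight = 3.
  m = 1110 → c = 011000, weight = 2.
  m = 0001 → c = 010000, weight = 1.
  m = 1001 → c = 000110, weight = 2.
  m = 0101 → c = 110011, weight = 4.
  m = 1101 → c = 100101, weight = 3.
  m = 0011 → c = 111101, weight = 5.
  m = 1011 → c = 101011, weight = 4.
  m = 0111 → c = 011110, weight = 4.
  m = 1111 → c = 001000, weight = 1.
Tally weights:
  weight 0: 1 codewords.
  weight 1: 2 codewords.
  weight 2: 2 codewords.
  weight 3: 4 codewords.
  weight 4: 5 codewords.
  weight 5: 2 codewords.
Minimum distance d = smallest w > 0 with A_w > 0 = 1.
Sanity: Σ A_w = 16 = 2^4 = 16 ✓.


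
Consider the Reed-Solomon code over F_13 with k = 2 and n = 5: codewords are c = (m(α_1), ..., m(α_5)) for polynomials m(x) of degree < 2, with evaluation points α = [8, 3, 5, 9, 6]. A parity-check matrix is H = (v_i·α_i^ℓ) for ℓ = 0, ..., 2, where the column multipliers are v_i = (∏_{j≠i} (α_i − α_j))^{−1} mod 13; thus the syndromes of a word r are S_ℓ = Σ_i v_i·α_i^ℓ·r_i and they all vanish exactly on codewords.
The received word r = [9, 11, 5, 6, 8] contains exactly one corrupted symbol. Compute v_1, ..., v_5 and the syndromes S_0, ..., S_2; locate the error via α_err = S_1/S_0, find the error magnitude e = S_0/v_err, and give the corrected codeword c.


S = (9, 2, 12), error at position 5, error magnitude e = 6, c = [9, 11, 5, 6, 2].

Step 1: column multipliers v_i = (∏_{j≠i}(α_i − α_j))^{−1} mod 13.
  i = 1 (α = 8): (8−3)(8−5)(8−9)(8−6) = 5·3·(−1)·2 = −30 ≡ 9, so v_1 = 9^{−1} = 3 (mod 13).
  i = 2 (α = 3): (3−8)(3−5)(3−9)(3−6) = (−5)·(−2)·(−6)·(−3) = 180 ≡ 11, so v_2 = 11^{−1} = 6 (mod 13).
  i = 3 (α = 5): (5−8)(5−3)(5−9)(5−6) = (−3)·2·(−4)·(−1) = −24 ≡ 2, so v_3 = 2^{−1} = 7 (mod 13).
  i = 4 (α = 9): (9−8)(9−3)(9−5)(9−6) = 1·6·4·3 = 72 ≡ 7, so v_4 = 7^{−1} = 2 (mod 13).
  i = 5 (α = 6): (6−8)(6−3)(6−5)(6−9) = (−2)·3·1·(−3) = 18 ≡ 5, so v_5 = 5^{−1} = 8 (mod 13).
  v = [3, 6, 7, 2, 8].
Step 2: syndromes of r = [9, 11, 5, 6, 8] (all sums mod 13).
  S_0 = Σ v_i r_i = 3·9 + 6·11 + 7·5 + 2·6 + 8·8 = 204 ≡ 9.
  S_1 = Σ v_i α_i r_i = 3·8·9 + 6·3·11 + 7·5·5 + 2·9·6 + 8·6·8 = 1081 ≡ 2.
  α_i^2 mod 13 = [12, 9, 12, 3, 10].
  S_2 = Σ v_i α_i^2 r_i = 3·12·9 + 6·9·11 + 7·12·5 + 2·3·6 + 8·10·8 = 2014 ≡ 12.
  S = (9, 2, 12) ≠ 0, so r is not a codeword (an error is present).
Step 3: locate the error. For a single error e at position i, S_ℓ = v_i·e·α_i^ℓ, so α_err = S_1/S_0.
  S_0^{−1} = 9^{−1} = 3 (mod 13), so α_err = 2·3 = 6 ≡ 6 = α_5. Error position i = 5.
  Consistency check: S_2/S_1 = 12·7 = 84 ≡ 6 = α_err ✓ (single-error assumption holds).
Step 4: error magnitude e = S_0/v_5 = S_0·∏_{j≠5}(α_5 − α_j) = 9·5 = 45 ≡ 6 (mod 13).
Step 5: correct position 5: c_5 = r_5 − e = 8 − 6 ≡ 2 (mod 13). Hence c = [9, 11, 5, 6, 2].
  Check: interpolating c through the α_i gives m(x) = 7 + 10·x (degree < 2) with m(α_i) = c_i for every i, so c is indeed a codeword.


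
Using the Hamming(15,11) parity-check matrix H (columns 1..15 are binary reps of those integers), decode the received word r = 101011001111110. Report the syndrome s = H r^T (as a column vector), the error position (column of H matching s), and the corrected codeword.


s = (0, 1, 1, 0)^T, error position = 6, corrected codeword c = 101010001111110

Compute s = H r^T mod 2 one row at a time:
  s_1 = 0 + 1 + 1 + 1 + 1 + 1 + 1 + 0 = 6 ≡ 0 (mod 2).
  s_2 = 0 + 1 + 1 + 0 + 1 + 1 + 1 + 0 = 5 ≡ 1 (mod 2).
  s_3 = 0 + 1 + 1 + 0 + 1 + 1 + 1 + 0 = 5 ≡ 1 (mod 2).
  s_4 = 1 + 1 + 1 + 0 + 1 + 1 + 1 + 0 = 6 ≡ 0 (mod 2).
s = (0, 1, 1, 0)^T — this equals column 6 of H (binary 0110), so error is at position 6.
Correct: flip bit 6 of r = 101011001111110 to get c = 101010001111110.


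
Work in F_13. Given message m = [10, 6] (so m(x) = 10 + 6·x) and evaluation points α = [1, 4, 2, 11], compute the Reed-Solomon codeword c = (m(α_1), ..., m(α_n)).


c = [3, 8, 9, 11]

Message polynomial: m(x) = 10 + 6·x (mod 13).
For each evaluation point α_i, compute m(α_i) mod 13:
  α_1 = 1: Horner steps 6 → 3, so m(1) = 3.
  α_2 = 4: Horner steps 6 → 8, so m(4) = 8.
  α_3 = 2: Horner steps 6 → 9, so m(2) = 9.
  α_4 = 11: Horner steps 6 → 11, so m(11) = 11.
Codeword c = [3, 8, 9, 11] ∈ F_13^4.


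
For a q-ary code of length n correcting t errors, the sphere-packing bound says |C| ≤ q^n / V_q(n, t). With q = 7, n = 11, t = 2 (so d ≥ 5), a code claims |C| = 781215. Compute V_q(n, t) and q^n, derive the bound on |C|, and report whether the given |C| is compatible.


V_q(n, t) = 2047, q^n = 1977326743, Hamming bound = 965963, |C| = 781215 ≤ bound (satisfied).

Step 1: Compute V_q(n, t) = Σ_{j=0}^2 C(n, j) (q−1)^j.
  j = 0: C(11,0)·(6)^0 = 1·1 = 1.
  j = 1: C(11,1)·(6)^1 = 11·6 = 66.
  j = 2: C(11,2)·(6)^2 = 55·36 = 1980.
  V_q(n, t) = 1 + 66 + 1980 = 2047.
Step 2: q^n = 7^11 = 1977326743.
Step 3: Hamming bound ⌊q^n / V_q(n,t)⌋ = ⌊1977326743/2047⌋ = 965963.
Step 4: Compare |C| = 781215 to 965963: satisfied.
The claimed |C| lies below the Hamming bound.


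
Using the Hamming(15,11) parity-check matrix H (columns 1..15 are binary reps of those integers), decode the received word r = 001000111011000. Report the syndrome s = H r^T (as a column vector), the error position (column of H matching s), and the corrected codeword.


s = (0, 0, 1, 0)^T, error position = 2, corrected codeword c = 011000111011000

Compute s = H r^T mod 2 one row at a time:
  s_1 = 1 + 1 + 0 + 1 + 1 + 0 + 0 + 0 = 4 ≡ 0 (mod 2).
  s_2 = 0 + 0 + 0 + 1 + 1 + 0 + 0 + 0 = 2 ≡ 0 (mod 2).
  s_3 = 0 + 1 + 0 + 1 + 0 + 1 + 0 + 0 = 3 ≡ 1 (mod 2).
  s_4 = 0 + 1 + 0 + 1 + 1 + 1 + 0 + 0 = 4 ≡ 0 (mod 2).
s = (0, 0, 1, 0)^T — this equals column 2 of H (binary 0010), so error is at position 2.
Correct: flip bit 2 of r = 001000111011000 to get c = 011000111011000.


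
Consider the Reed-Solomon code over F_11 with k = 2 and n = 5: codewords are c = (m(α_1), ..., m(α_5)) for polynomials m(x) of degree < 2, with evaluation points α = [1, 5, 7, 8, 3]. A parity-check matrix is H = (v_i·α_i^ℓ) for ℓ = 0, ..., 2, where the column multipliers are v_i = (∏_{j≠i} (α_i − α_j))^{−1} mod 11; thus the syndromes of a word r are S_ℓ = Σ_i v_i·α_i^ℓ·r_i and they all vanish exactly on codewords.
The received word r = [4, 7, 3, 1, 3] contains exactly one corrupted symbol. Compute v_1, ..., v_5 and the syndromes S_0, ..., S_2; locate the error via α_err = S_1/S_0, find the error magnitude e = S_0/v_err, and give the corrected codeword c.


S = (10, 8, 2), error at position 5, error magnitude e = 3, c = [4, 7, 3, 1, 0].

Step 1: column multipliers v_i = (∏_{j≠i}(α_i − α_j))^{−1} mod 11.
  i = 1 (α = 1): (1−5)(1−7)(1−8)(1−3) = (−4)·(−6)·(−7)·(−2) = 336 ≡ 6, so v_1 = 6^{−1} = 2 (mod 11).
  i = 2 (α = 5): (5−1)(5−7)(5−8)(5−3) = 4·(−2)·(−3)·2 = 48 ≡ 4, so v_2 = 4^{−1} = 3 (mod 11).
  i = 3 (α = 7): (7−1)(7−5)(7−8)(7−3) = 6·2·(−1)·4 = −48 ≡ 7, so v_3 = 7^{−1} = 8 (mod 11).
  i = 4 (α = 8): (8−1)(8−5)(8−7)(8−3) = 7·3·1·5 = 105 ≡ 6, so v_4 = 6^{−1} = 2 (mod 11).
  i = 5 (α = 3): (3−1)(3−5)(3−7)(3−8) = 2·(−2)·(−4)·(−5) = −80 ≡ 8, so v_5 = 8^{−1} = 7 (mod 11).
  v = [2, 3, 8, 2, 7].
Step 2: syndromes of r = [4, 7, 3, 1, 3] (all sums mod 11).
  S_0 = Σ v_i r_i = 2·4 + 3·7 + 8·3 + 2·1 + 7·3 = 76 ≡ 10.
  S_1 = Σ v_i α_i r_i = 2·1·4 + 3·5·7 + 8·7·3 + 2·8·1 + 7·3·3 = 360 ≡ 8.
  α_i^2 mod 11 = [1, 3, 5, 9, 9].
  S_2 = Σ v_i α_i^2 r_i = 2·1·4 + 3·3·7 + 8·5·3 + 2·9·1 + 7·9·3 = 398 ≡ 2.
  S = (10, 8, 2) ≠ 0, so r is not a codeword (an error is present).
Step 3: locate the error. For a single error e at position i, S_ℓ = v_i·e·α_i^ℓ, so α_err = S_1/S_0.
  S_0^{−1} = 10^{−1} = 10 (mod 11), so α_err = 8·10 = 80 ≡ 3 = α_5. Error position i = 5.
  Consistency check: S_2/S_1 = 2·7 = 14 ≡ 3 = α_err ✓ (single-error assumption holds).
Step 4: error magnitude e = S_0/v_5 = S_0·∏_{j≠5}(α_5 − α_j) = 10·8 = 80 ≡ 3 (mod 11).
Step 5: correct position 5: c_5 = r_5 − e = 3 − 3 ≡ 0 (mod 11). Hence c = [4, 7, 3, 1, 0].
  Check: interpolating c through the α_i gives m(x) = 6 + 9·x (degree < 2) with m(α_i) = c_i for every i, so c is indeed a codeword.


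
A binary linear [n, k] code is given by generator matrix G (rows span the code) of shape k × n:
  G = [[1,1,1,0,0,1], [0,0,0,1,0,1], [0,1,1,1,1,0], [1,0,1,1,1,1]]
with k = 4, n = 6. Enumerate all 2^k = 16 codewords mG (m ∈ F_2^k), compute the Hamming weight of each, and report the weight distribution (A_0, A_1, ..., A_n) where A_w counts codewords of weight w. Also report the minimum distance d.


Weight distribution: A_0 = 1, A_1 = 1, A_2 = 2, A_3 = 6, A_4 = 5, A_5 = 1. Minimum distance d = 1.

Enumerate all 2^4 = 16 messages m ∈ F_2^4.
For each, compute codeword c = mG in F_2^6, then tally its weight.
  m = 0000 → c = 000000, weight = 0.
  m = 1000 → c = 111001, weight = 4.
  m = 0100 → c = 000101, weight = 2.
  m = 1100 → c = 111100, weight = 4.
  m = 0010 → c = 011110, weight = 4.
  m = 1010 → c = 100111, weight = 4.
  m = 0110 → c = 011011, weight = 4.
  m = 1110 → c = 100010, weight = 2.
  m = 0001 → c = 101111, weight = 5.
  m = 1001 → c = 010110, weight = 3.
  m = 0101 → c = 101010, weight = 3.
  m = 1101 → c = 010011, weight = 3.
  m = 0011 → c = 110001, weight = 3.
  m = 1011 → c = 001000, weight = 1.
  m = 0111 → c = 110100, weight = 3.
  m = 1111 → c = 001101, weight = 3.
Tally weights:
  weight 0: 1 codewords.
  weight 1: 1 codewords.
  weight 2: 2 codewords.
  weight 3: 6 codewords.
  weight 4: 5 codewords.
  weight 5: 1 codewords.
Minimum distance d = smallest w > 0 with A_w > 0 = 1.
Sanity: Σ A_w = 16 = 2^4 = 16 ✓.


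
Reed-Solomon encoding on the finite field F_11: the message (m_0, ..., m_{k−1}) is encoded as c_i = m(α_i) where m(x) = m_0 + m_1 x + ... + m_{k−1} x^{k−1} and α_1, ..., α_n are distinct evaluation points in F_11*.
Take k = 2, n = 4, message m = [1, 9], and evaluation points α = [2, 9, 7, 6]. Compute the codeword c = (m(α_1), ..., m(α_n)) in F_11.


c = [8, 5, 9, 0]

Message polynomial: m(x) = 1 + 9·x (mod 11).
For each evaluation point α_i, compute m(α_i) mod 11:
  α_1 = 2: Horner steps 9 → 8, so m(2) = 8.
  α_2 = 9: Horner steps 9 → 5, so m(9) = 5.
  α_3 = 7: Horner steps 9 → 9, so m(7) = 9.
  α_4 = 6: Horner steps 9 → 0, so m(6) = 0.
Codeword c = [8, 5, 9, 0] ∈ F_11^4.
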